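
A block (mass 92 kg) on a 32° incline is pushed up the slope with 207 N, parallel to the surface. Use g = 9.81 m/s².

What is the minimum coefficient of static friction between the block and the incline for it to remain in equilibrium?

μ_s,min ≈ 0.354

N = m g cos θ = 765.4 N.
Friction must make up the shortfall along the incline: f = m g sin θ − P = 478.3 − 207 = 271.3 N.
At the threshold f = μ_s N, so μ_s,min = 271.3/765.4 = 0.354.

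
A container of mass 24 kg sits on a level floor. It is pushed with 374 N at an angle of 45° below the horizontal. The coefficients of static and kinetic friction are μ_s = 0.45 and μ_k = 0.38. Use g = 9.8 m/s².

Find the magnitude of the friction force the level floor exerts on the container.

Vertical equilibrium gives N = m g + P sin α = 499.7 N.
The horizontal driving force is P cos α = 264.5 N, so equilibrium needs friction f = 264.5 N.
μ_s N = 0.45 × 499.7 = 224.8 N.
The required friction exceeds μ_s N, so the container moves and f = μ_k N = 190 N.

f ≈ 190 N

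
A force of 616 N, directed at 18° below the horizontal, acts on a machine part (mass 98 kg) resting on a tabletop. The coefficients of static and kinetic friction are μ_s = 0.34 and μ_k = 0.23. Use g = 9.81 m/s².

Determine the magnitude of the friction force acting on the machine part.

Vertical equilibrium gives N = m g + P sin α = 1152 N.
The horizontal driving force is P cos α = 585.9 N, so equilibrium needs friction f = 585.9 N.
The static-friction limit is μ_s N = 391.6 N.
585.9 > 391.6 N → the machine part slides; f = μ_k N = 0.23×1152 = 265 N.

f ≈ 265 N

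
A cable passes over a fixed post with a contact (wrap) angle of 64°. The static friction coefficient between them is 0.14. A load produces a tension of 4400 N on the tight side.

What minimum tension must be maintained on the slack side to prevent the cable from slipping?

T_min ≈ 3760 N

Capstan equation at impending slip: T_tight/T_slack = e^{μβ}.
β = 64° = 1.117 rad; e^{μβ} = e^{0.14×1.117} = 1.169.
T_slack = T_tight / e^{μβ} = 4400 / 1.169 = 3760 N.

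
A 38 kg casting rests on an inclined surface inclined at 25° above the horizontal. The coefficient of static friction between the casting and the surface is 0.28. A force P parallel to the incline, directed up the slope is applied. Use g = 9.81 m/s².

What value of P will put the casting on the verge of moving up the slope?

At impending motion up the slope, friction acts down-slope at its limit: f = μ_s N.
P is parallel to the surface, so N = m g cos θ = 338 N.
Along the incline: P = m g sin θ + μ_s N = 158 + 0.28×338 = 252 N.

P ≈ 252 N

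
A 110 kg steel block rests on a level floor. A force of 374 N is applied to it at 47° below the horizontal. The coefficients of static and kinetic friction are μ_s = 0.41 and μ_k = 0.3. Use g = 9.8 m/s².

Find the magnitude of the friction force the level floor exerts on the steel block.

Vertical equilibrium gives N = m g + P sin α = 1352 N.
Horizontally, friction must balance P cos α = 255.1 N.
The static-friction limit is μ_s N = 554.1 N.
Since 255.1 N does not exceed the limit, the steel block stays at rest and f = 255 N.

f ≈ 255 N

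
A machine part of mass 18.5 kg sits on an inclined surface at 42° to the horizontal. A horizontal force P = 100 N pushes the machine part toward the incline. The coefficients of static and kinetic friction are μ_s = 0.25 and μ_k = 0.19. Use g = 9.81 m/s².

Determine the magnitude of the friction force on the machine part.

f ≈ 47.1 N (up the incline)

The horizontal push has a component P sin θ into the surface, so N = m g cos θ + P sin θ = 134.9 + 66.91 = 201.8 N.
Along the incline, the net driving force (taking up-slope positive) is P cos θ − m g sin θ = 74.31 − 121.4 = -47.12 N, so equilibrium requires friction f = 47.12 N (up-slope).
Maximum static friction: μ_s N = 0.25 × 201.8 = 50.45 N.
|f_req| = 47.12 ≤ 50.45 N → the machine part is in equilibrium; friction equals the required value.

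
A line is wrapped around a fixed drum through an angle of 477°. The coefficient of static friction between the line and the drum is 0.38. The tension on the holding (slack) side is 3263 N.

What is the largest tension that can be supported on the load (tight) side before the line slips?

T_max ≈ 77200 N

At impending slip the capstan equation gives T₂/T₁ = e^{μβ} with β in radians.
β = 477° × π/180 = 8.325 rad.
e^{μβ} = e^{0.38×8.325} = 23.66.
T₂ = T₁ · e^{μβ} = 3263 × 23.66 = 77200 N.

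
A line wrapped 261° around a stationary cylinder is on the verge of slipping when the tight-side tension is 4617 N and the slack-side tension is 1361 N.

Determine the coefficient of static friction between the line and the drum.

T₂/T₁ = e^{μβ} → μ = ln(T₂/T₁)/β.
β = 261° = 4.555 rad.
μ = ln(4617/1361)/4.555 = ln(3.392)/4.555 = 0.268.

μ ≈ 0.268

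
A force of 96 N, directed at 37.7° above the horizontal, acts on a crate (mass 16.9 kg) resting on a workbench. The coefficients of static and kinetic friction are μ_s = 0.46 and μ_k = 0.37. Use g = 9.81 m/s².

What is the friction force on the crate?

f ≈ 39.6 N

N = m g − P sin α = 165.8 − 96×sin 37.7° = 107.1 N.
Horizontally, friction must balance P cos α = 75.96 N.
The static-friction limit is μ_s N = 49.26 N.
The required friction exceeds μ_s N, so the crate moves and f = μ_k N = 39.6 N.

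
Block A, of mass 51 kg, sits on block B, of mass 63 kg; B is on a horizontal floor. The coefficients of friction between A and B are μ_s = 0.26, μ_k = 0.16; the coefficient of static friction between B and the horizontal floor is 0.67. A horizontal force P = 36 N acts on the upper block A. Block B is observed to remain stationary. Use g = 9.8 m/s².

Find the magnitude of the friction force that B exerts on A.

f ≈ 36 N

Normal force at the A–B interface: N₁ = m_A g = 499.8 N.
So the A–B interface can sustain at most μ_s N₁ = 129.9 N of static friction.
Since P = 36 N ≤ 129.9 N, A does not slip on B; friction on A equals P = 36 N.
By Newton's third law B feels 36 N forward from A. With B stationary, the floor's static friction on B balances it: f₂ = 36 N (well within μ_s(m_A+m_B)g = 748.5 N).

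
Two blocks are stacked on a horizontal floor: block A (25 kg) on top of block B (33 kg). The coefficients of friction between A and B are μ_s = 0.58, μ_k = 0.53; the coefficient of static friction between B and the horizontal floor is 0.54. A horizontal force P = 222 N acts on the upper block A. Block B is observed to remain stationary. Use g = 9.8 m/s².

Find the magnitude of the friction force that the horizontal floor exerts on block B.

Between the blocks, N₁ = m_A g = 245 N.
So the A–B interface can sustain at most μ_s N₁ = 142.1 N of static friction.
P = 222 N exceeds that limit, so A slips over B and the interface friction becomes kinetic: f₁ = μ_k N₁ = 0.53×245 = 130 N.
By Newton's third law B feels 130 N forward from A. With B stationary, the floor's static friction on B balances it: f₂ = 130 N (well within μ_s(m_A+m_B)g = 306.9 N).

f ≈ 130 N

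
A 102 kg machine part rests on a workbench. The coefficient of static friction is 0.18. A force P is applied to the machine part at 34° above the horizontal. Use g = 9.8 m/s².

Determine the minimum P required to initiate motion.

P ≈ 194 N

N = m g − P sin α (the pull lifts the machine part).
At impending slip, P cos α = μ_s N = μ_s (m g − P sin α).
Solving: P (cos α + μ_s sin α) = μ_s m g → P = 0.18×1000/(cos 34° + 0.18 sin 34°) = 180/0.9297 = 194 N.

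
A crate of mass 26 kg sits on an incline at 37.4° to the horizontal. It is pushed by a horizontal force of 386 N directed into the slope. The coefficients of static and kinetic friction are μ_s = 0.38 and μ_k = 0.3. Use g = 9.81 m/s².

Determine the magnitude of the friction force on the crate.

f ≈ 152 N (down the incline)

Normal direction: N = m g cos θ + P sin θ = 437.1 N.
Parallel to the incline: P cos θ − m g sin θ = 306.6 − 154.9 = 151.7 N; the friction needed to balance this is 151.7 N acting down the slope.
The limit of static friction is μ_s N = 166.1 N.
|f_req| = 151.7 ≤ 166.1 N → the crate is in equilibrium; friction equals the required value.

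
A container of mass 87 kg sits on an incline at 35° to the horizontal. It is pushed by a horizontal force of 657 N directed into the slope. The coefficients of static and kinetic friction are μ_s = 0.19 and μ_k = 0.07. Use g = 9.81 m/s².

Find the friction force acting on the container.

f ≈ 48.7 N (down the incline)

The horizontal push has a component P sin θ into the surface, so N = m g cos θ + P sin θ = 699.1 + 376.8 = 1076 N.
Along the incline, the net driving force (taking up-slope positive) is P cos θ − m g sin θ = 538.2 − 489.5 = 48.65 N, so equilibrium requires friction f = -48.65 N (down-slope).
The limit of static friction is μ_s N = 204.4 N.
|f_req| = 48.65 ≤ 204.4 N → the container is in equilibrium; friction equals the required value.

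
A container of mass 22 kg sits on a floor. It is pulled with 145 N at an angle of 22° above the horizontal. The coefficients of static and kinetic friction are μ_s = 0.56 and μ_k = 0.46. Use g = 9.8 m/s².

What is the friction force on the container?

f ≈ 74.2 N

N = m g − P sin α = 215.6 − 145×sin 22° = 161.3 N.
For equilibrium, f = P cos α = 145×cos 22° = 134.4 N.
The static-friction limit is μ_s N = 90.32 N.
The required friction exceeds μ_s N, so the container moves and f = μ_k N = 74.2 N.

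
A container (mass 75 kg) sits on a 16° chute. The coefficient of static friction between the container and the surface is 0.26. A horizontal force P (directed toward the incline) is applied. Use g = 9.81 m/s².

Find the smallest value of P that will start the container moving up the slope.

P ≈ 435 N

At impending motion up the slope, friction acts down-slope at its limit: f = μ_s N.
Perpendicular to the incline: N = m g cos θ + P sin θ.
Along the incline: P cos θ = m g sin θ + μ_s N = m g sin θ + μ_s (m g cos θ + P sin θ).
Solving, P (cos θ − μ_s sin θ) = m g (sin θ + μ_s cos θ), so P = 75×9.81×(sin 16° + 0.26 cos 16°)/(cos 16° − 0.26 sin 16°) = 736×0.5256/0.8896 = 435 N.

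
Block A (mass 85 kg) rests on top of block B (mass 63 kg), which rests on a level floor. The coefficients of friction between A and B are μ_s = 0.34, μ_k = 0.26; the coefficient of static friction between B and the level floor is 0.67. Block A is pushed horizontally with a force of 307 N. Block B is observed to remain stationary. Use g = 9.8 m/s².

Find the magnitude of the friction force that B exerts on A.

f ≈ 217 N

Between the blocks, N₁ = m_A g = 833 N.
Maximum static friction on A from B: μ_s N₁ = 0.34×833 = 283.2 N.
P = 307 N exceeds that limit, so A slips over B and the interface friction becomes kinetic: f₁ = μ_k N₁ = 0.26×833 = 217 N.
By Newton's third law B feels 217 N forward from A. With B stationary, the floor's static friction on B balances it: f₂ = 217 N (well within μ_s(m_A+m_B)g = 971.8 N).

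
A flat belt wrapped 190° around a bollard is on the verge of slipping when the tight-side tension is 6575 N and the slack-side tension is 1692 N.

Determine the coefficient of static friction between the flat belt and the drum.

T₂/T₁ = e^{μβ} → μ = ln(T₂/T₁)/β.
β = 190° = 3.316 rad.
μ = ln(6575/1692)/3.316 = ln(3.886)/3.316 = 0.409.

μ ≈ 0.409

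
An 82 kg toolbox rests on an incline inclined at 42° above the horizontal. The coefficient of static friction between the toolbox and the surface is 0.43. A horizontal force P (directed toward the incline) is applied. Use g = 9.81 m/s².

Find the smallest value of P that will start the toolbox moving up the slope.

P ≈ 1750 N

At impending motion up the slope, friction acts down-slope at its limit: f = μ_s N.
Perpendicular to the incline: N = m g cos θ + P sin θ.
Along the incline: P cos θ = m g sin θ + μ_s N = m g sin θ + μ_s (m g cos θ + P sin θ).
Solving, P (cos θ − μ_s sin θ) = m g (sin θ + μ_s cos θ), so P = 82×9.81×(sin 42° + 0.43 cos 42°)/(cos 42° − 0.43 sin 42°) = 804×0.9887/0.4554 = 1750 N.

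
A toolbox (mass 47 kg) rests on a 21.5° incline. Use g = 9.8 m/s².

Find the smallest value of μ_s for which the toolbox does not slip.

μ_s,min ≈ 0.394

At the slip threshold m g sin θ = μ_s m g cos θ, so μ_s,min = tan θ.
μ_s,min = tan 21.5° = 0.394.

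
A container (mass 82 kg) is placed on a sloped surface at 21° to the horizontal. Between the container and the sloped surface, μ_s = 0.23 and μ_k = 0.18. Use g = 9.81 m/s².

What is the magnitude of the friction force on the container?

f ≈ 135 N (up the incline)

Normal force: N = m g cos θ = 82 × 9.81 × cos 21° = 751 N.
Along the slope the weight component is m g sin θ = 288.3 N; friction must supply exactly this, acting up-slope.
The static-friction ceiling is μ_s N = 0.23 × 751 = 172.7 N.
|288.3| exceeds 172.7 N, so the container slips down-slope; friction is kinetic, f = μ_k N = 0.18×751 = 135 N.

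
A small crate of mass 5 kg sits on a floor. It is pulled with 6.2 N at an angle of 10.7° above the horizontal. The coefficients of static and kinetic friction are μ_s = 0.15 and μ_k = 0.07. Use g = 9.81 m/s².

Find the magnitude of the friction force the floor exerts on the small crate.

N = m g − P sin α = 49.05 − 6.2×sin 10.7° = 47.9 N.
The horizontal driving force is P cos α = 6.092 N, so equilibrium needs friction f = 6.092 N.
μ_s N = 0.15 × 47.9 = 7.185 N.
6.092 ≤ 7.185 N → static; friction equals the required 6.09 N.

f ≈ 6.09 N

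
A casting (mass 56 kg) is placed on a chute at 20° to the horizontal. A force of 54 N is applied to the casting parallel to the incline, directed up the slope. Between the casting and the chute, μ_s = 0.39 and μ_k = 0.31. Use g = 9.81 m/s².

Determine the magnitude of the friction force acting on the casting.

f ≈ 134 N (up the incline)

Normal force: N = m g cos θ = 56 × 9.81 × cos 20° = 516.2 N.
For equilibrium along the incline the friction force must supply f = m g sin θ − P = 187.9 − 54 = 133.9 N (positive meaning up-slope).
Maximum static friction available: μ_s N = 0.39 × 516.2 = 201.3 N.
Since |133.9| ≤ 201.3 N, the casting remains in static equilibrium and friction takes exactly the required value.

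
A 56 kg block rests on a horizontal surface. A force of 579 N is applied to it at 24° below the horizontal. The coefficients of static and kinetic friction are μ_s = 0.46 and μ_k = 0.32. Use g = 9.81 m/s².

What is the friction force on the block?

Vertical equilibrium gives N = m g + P sin α = 784.9 N.
Horizontally, friction must balance P cos α = 528.9 N.
The static-friction limit is μ_s N = 361 N.
528.9 > 361 N → the block slides; f = μ_k N = 0.32×784.9 = 251 N.

f ≈ 251 N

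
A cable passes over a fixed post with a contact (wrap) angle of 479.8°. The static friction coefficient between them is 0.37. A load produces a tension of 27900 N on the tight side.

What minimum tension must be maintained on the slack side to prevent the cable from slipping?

Capstan equation at impending slip: T_tight/T_slack = e^{μβ}.
β = 479.8° = 8.374 rad; e^{μβ} = e^{0.37×8.374} = 22.16.
T_slack = T_tight / e^{μβ} = 27900 / 22.16 = 1260 N.

T_min ≈ 1260 N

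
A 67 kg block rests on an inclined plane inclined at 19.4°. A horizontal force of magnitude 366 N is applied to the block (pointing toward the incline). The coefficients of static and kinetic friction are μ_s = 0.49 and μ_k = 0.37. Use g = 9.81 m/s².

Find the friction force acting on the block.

Normal direction: N = m g cos θ + P sin θ = 741.5 N.
Parallel to the incline: P cos θ − m g sin θ = 345.2 − 218.3 = 126.9 N; the friction needed to balance this is 126.9 N acting down the slope.
The limit of static friction is μ_s N = 363.3 N.
Since 126.9 N is within the 363.3 N limit, the block stays put and friction is exactly 127 N.

f ≈ 127 N (down the incline)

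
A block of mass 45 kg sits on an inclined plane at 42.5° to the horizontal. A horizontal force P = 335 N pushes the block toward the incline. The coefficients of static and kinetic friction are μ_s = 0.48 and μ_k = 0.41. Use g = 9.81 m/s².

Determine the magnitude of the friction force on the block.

f ≈ 51.3 N (up the incline)

Normal direction: N = m g cos θ + P sin θ = 551.8 N.
Along the incline, the net driving force (taking up-slope positive) is P cos θ − m g sin θ = 247 − 298.2 = -51.25 N, so equilibrium requires friction f = 51.25 N (up-slope).
The limit of static friction is μ_s N = 264.9 N.
|f_req| = 51.25 ≤ 264.9 N → the block is in equilibrium; friction equals the required value.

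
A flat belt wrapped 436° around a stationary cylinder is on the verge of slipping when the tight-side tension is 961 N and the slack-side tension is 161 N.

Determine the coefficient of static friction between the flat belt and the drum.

μ ≈ 0.235

T₂/T₁ = e^{μβ} → μ = ln(T₂/T₁)/β.
β = 436° = 7.61 rad.
μ = ln(961/161)/7.61 = ln(5.969)/7.61 = 0.235.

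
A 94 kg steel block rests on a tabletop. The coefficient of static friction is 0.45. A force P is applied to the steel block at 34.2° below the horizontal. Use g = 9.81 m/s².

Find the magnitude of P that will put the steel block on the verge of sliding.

P ≈ 723 N

N = m g + P sin α (the push presses the steel block into the tabletop).
At impending slip, P cos α = μ_s N = μ_s (m g + P sin α).
Solving: P (cos α − μ_s sin α) = μ_s m g → P = 0.45×922/(cos 34.2° − 0.45 sin 34.2°) = 415/0.5741 = 723 N.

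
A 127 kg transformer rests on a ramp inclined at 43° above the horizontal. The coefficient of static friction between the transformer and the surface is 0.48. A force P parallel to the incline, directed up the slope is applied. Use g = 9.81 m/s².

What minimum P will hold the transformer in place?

P_min ≈ 412 N

The transformer tends to slide down (tan θ > μ_s), so at the point of impending slip friction acts up-slope at its limit: f = μ_s N.
P is parallel to the surface, so N = m g cos θ = 911 N.
Along the incline: P + μ_s N = m g sin θ, so P = 850 − 0.48×911 = 412 N.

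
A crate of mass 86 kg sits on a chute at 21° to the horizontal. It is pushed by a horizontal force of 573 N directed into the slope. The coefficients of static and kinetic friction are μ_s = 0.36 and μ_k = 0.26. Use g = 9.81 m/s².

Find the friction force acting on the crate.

The horizontal push has a component P sin θ into the surface, so N = m g cos θ + P sin θ = 787.6 + 205.3 = 993 N.
Parallel to the incline: P cos θ − m g sin θ = 534.9 − 302.3 = 232.6 N; the friction needed to balance this is 232.6 N acting down the slope.
The limit of static friction is μ_s N = 357.5 N.
|f_req| = 232.6 ≤ 357.5 N → the crate is in equilibrium; friction equals the required value.

f ≈ 233 N (down the incline)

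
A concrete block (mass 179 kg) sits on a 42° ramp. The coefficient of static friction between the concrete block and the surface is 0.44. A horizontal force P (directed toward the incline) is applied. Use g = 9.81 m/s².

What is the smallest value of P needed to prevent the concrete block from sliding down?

The concrete block tends to slide down (tan θ > μ_s), so at the point of impending slip friction acts up-slope at its limit: f = μ_s N.
Perpendicular to the incline: N = m g cos θ + P sin θ.
Along the incline: P cos θ + μ_s N = m g sin θ, i.e. P cos θ + μ_s (m g cos θ + P sin θ) = m g sin θ.
Solving, P (cos θ + μ_s sin θ) = m g (sin θ − μ_s cos θ), so P = 1760×0.3421/1.038 = 579 N.

P_min ≈ 579 N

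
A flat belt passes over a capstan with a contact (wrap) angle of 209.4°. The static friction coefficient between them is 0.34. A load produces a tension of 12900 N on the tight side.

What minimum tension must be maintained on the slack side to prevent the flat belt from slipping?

T_min ≈ 3720 N

Capstan equation at impending slip: T_tight/T_slack = e^{μβ}.
β = 209.4° = 3.655 rad; e^{μβ} = e^{0.34×3.655} = 3.465.
T_slack = T_tight / e^{μβ} = 12900 / 3.465 = 3720 N.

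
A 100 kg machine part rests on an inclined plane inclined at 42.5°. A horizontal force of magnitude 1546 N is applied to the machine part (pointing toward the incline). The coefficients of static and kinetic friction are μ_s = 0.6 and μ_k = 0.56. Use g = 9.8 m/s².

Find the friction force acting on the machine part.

Normal direction: N = m g cos θ + P sin θ = 1767 N.
Parallel to the incline: P cos θ − m g sin θ = 1140 − 662.1 = 477.8 N; the friction needed to balance this is 477.8 N acting down the slope.
Maximum static friction: μ_s N = 0.6 × 1767 = 1060 N.
Since 477.8 N is within the 1060 N limit, the machine part stays put and friction is exactly 478 N.

f ≈ 478 N (down the incline)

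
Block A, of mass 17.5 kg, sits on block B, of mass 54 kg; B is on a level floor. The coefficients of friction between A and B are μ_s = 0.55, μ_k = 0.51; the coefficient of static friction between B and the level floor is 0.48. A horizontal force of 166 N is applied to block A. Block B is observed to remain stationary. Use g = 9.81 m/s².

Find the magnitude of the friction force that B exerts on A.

Between the blocks, N₁ = m_A g = 171.7 N.
So the A–B interface can sustain at most μ_s N₁ = 94.42 N of static friction.
Since P = 166 N > 94.42 N, A slides on B; the A–B friction is kinetic: f₁ = μ_k N₁ = 0.51×171.7 = 87.6 N.
By Newton's third law B feels 87.6 N forward from A. With B stationary, the floor's static friction on B balances it: f₂ = 87.6 N (well within μ_s(m_A+m_B)g = 336.7 N).

f ≈ 87.6 N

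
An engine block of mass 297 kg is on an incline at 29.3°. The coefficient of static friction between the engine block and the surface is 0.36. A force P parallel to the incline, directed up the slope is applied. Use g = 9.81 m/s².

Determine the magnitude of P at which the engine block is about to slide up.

At impending motion up the slope, friction acts down-slope at its limit: f = μ_s N.
P is parallel to the surface, so N = m g cos θ = 2540 N.
Along the incline: P = m g sin θ + μ_s N = 1430 + 0.36×2540 = 2340 N.

P ≈ 2340 N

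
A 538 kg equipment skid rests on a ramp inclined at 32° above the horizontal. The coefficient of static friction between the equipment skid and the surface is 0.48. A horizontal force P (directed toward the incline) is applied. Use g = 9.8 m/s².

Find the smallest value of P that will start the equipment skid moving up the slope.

At impending motion up the slope, friction acts down-slope at its limit: f = μ_s N.
Perpendicular to the incline: N = m g cos θ + P sin θ.
Along the incline: P cos θ = m g sin θ + μ_s N = m g sin θ + μ_s (m g cos θ + P sin θ).
Solving, P (cos θ − μ_s sin θ) = m g (sin θ + μ_s cos θ), so P = 538×9.8×(sin 32° + 0.48 cos 32°)/(cos 32° − 0.48 sin 32°) = 5270×0.937/0.5937 = 8320 N.

P ≈ 8320 N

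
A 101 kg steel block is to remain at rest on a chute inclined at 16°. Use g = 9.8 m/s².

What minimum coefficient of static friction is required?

At the slip threshold m g sin θ = μ_s m g cos θ, so μ_s,min = tan θ.
μ_s,min = tan 16° = 0.287.

μ_s,min ≈ 0.287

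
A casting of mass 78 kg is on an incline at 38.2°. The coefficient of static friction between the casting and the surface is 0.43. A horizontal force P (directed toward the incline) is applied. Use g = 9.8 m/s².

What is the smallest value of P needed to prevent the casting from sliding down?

P_min ≈ 204 N

The casting tends to slide down (tan θ > μ_s), so at the point of impending slip friction acts up-slope at its limit: f = μ_s N.
Perpendicular to the incline: N = m g cos θ + P sin θ.
Along the incline: P cos θ + μ_s N = m g sin θ, i.e. P cos θ + μ_s (m g cos θ + P sin θ) = m g sin θ.
Solving, P (cos θ + μ_s sin θ) = m g (sin θ − μ_s cos θ), so P = 764×0.2805/1.052 = 204 N.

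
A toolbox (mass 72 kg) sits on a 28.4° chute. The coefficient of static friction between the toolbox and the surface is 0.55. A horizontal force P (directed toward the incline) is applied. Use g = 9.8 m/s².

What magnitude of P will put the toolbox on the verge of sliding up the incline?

At impending motion up the slope, friction acts down-slope at its limit: f = μ_s N.
Perpendicular to the incline: N = m g cos θ + P sin θ.
Along the incline: P cos θ = m g sin θ + μ_s N = m g sin θ + μ_s (m g cos θ + P sin θ).
Solving, P (cos θ − μ_s sin θ) = m g (sin θ + μ_s cos θ), so P = 72×9.8×(sin 28.4° + 0.55 cos 28.4°)/(cos 28.4° − 0.55 sin 28.4°) = 706×0.9594/0.6181 = 1100 N.

P ≈ 1100 N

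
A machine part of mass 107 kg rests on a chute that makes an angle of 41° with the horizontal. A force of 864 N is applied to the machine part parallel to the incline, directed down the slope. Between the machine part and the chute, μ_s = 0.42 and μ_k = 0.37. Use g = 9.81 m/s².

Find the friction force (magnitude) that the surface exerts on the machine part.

The normal reaction is N = m g cos θ = 792.2 N.
Parallel to the incline, ΣF = 0 gives f = m g sin θ + P = 688.6 + 864 = 1553 N (up-slope positive).
The static-friction ceiling is μ_s N = 0.42 × 792.2 = 332.7 N.
|1553| exceeds 332.7 N, so the machine part slips down-slope; friction is kinetic, f = μ_k N = 0.37×792.2 = 293 N.

f ≈ 293 N (up the incline)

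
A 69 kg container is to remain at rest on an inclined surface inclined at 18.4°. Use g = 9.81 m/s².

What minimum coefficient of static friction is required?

μ_s,min ≈ 0.333

At the slip threshold m g sin θ = μ_s m g cos θ, so μ_s,min = tan θ.
μ_s,min = tan 18.4° = 0.333.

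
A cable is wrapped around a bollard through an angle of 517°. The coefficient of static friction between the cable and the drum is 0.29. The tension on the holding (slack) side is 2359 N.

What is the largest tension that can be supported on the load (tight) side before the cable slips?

T_max ≈ 32300 N

At impending slip the capstan equation gives T₂/T₁ = e^{μβ} with β in radians.
β = 517° × π/180 = 9.023 rad.
e^{μβ} = e^{0.29×9.023} = 13.69.
T₂ = T₁ · e^{μβ} = 2359 × 13.69 = 32300 N.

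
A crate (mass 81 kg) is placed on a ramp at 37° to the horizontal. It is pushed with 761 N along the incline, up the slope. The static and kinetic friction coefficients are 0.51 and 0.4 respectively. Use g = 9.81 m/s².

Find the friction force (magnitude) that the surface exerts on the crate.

Normal force: N = m g cos θ = 81 × 9.81 × cos 37° = 634.6 N.
For equilibrium along the incline the friction force must supply f = m g sin θ − P = 478.2 − 761 = -282.8 N (positive meaning up-slope).
The static-friction ceiling is μ_s N = 0.51 × 634.6 = 323.6 N.
Since |-282.8| ≤ 323.6 N, the crate remains in static equilibrium and friction takes exactly the required value.

f ≈ 283 N (down the incline)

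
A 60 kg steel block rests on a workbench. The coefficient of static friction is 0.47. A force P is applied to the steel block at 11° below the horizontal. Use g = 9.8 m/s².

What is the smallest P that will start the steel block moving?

N = m g + P sin α (the push presses the steel block into the workbench).
At impending slip, P cos α = μ_s N = μ_s (m g + P sin α).
Solving: P (cos α − μ_s sin α) = μ_s m g → P = 0.47×588/(cos 11° − 0.47 sin 11°) = 276/0.8919 = 310 N.

P ≈ 310 N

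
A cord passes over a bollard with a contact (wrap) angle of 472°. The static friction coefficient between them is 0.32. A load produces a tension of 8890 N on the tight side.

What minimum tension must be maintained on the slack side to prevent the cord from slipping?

T_min ≈ 637 N

Capstan equation at impending slip: T_tight/T_slack = e^{μβ}.
β = 472° = 8.238 rad; e^{μβ} = e^{0.32×8.238} = 13.96.
T_slack = T_tight / e^{μβ} = 8890 / 13.96 = 637 N.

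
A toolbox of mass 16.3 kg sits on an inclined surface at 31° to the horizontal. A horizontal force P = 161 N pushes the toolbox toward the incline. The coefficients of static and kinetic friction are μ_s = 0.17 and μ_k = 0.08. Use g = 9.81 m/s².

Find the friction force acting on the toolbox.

f ≈ 17.6 N (down the incline)

Resolve perpendicular to the incline: N = m g cos θ + P sin θ = 16.3×9.81×cos 31° + 161×sin 31° = 220 N.
Along the incline, the net driving force (taking up-slope positive) is P cos θ − m g sin θ = 138 − 82.36 = 55.65 N, so equilibrium requires friction f = -55.65 N (down-slope).
The limit of static friction is μ_s N = 37.4 N.
|f_req| = 55.65 > 37.4 N → the toolbox slides up the incline; f = μ_k N = 0.08 × 220 = 17.6 N.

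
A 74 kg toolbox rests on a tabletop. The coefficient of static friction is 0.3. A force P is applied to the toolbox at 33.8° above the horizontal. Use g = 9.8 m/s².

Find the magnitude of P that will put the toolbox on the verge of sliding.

N = m g − P sin α (the pull lifts the toolbox).
At impending slip, P cos α = μ_s N = μ_s (m g − P sin α).
Solving: P (cos α + μ_s sin α) = μ_s m g → P = 0.3×725/(cos 33.8° + 0.3 sin 33.8°) = 218/0.9979 = 218 N.

P ≈ 218 N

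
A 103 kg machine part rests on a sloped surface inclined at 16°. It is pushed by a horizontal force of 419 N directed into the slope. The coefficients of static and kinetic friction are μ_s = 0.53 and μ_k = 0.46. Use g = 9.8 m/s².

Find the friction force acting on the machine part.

The horizontal push has a component P sin θ into the surface, so N = m g cos θ + P sin θ = 970.3 + 115.5 = 1086 N.
Along the incline, the net driving force (taking up-slope positive) is P cos θ − m g sin θ = 402.8 − 278.2 = 124.5 N, so equilibrium requires friction f = -124.5 N (down-slope).
The limit of static friction is μ_s N = 575.5 N.
Since 124.5 N is within the 575.5 N limit, the machine part stays put and friction is exactly 125 N.

f ≈ 125 N (down the incline)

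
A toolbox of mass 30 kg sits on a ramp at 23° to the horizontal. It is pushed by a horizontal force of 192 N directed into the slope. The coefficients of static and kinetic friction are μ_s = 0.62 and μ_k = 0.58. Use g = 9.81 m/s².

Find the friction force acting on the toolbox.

f ≈ 61.7 N (down the incline)

The horizontal push has a component P sin θ into the surface, so N = m g cos θ + P sin θ = 270.9 + 75.02 = 345.9 N.
Along the incline, the net driving force (taking up-slope positive) is P cos θ − m g sin θ = 176.7 − 115 = 61.74 N, so equilibrium requires friction f = -61.74 N (down-slope).
The limit of static friction is μ_s N = 214.5 N.
Since 61.74 N is within the 214.5 N limit, the toolbox stays put and friction is exactly 61.7 N.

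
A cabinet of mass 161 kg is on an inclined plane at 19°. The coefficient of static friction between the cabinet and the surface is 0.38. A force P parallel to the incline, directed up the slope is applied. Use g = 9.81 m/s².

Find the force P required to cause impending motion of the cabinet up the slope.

At impending motion up the slope, friction acts down-slope at its limit: f = μ_s N.
P is parallel to the surface, so N = m g cos θ = 1490 N.
Along the incline: P = m g sin θ + μ_s N = 514 + 0.38×1490 = 1080 N.

P ≈ 1080 N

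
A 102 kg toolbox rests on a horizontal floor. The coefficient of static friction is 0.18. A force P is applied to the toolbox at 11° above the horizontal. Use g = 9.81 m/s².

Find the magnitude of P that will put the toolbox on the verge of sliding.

P ≈ 177 N

N = m g − P sin α (the pull lifts the toolbox).
At impending slip, P cos α = μ_s N = μ_s (m g − P sin α).
Solving: P (cos α + μ_s sin α) = μ_s m g → P = 0.18×1000/(cos 11° + 0.18 sin 11°) = 180/1.016 = 177 N.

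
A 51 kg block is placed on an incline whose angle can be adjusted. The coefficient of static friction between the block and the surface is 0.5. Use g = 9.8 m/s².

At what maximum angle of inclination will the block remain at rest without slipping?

At the slip threshold, m g sin θ = μ_s · m g cos θ, so tan θ = μ_s.
θ_max = arctan(0.5) = 26.6°.

θ_max ≈ 26.6°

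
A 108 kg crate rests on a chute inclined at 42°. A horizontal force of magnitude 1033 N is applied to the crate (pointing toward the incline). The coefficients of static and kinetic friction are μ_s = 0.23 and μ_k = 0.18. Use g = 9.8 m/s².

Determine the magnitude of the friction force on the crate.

Normal direction: N = m g cos θ + P sin θ = 1478 N.
Parallel to the incline: P cos θ − m g sin θ = 767.7 − 708.2 = 59.46 N; the friction needed to balance this is 59.46 N acting down the slope.
Maximum static friction: μ_s N = 0.23 × 1478 = 339.9 N.
Since 59.46 N is within the 339.9 N limit, the crate stays put and friction is exactly 59.5 N.

f ≈ 59.5 N (down the incline)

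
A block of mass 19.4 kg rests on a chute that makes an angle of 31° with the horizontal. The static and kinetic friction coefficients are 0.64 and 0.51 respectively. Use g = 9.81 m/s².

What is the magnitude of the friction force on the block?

Normal force: N = m g cos θ = 19.4 × 9.81 × cos 31° = 163.1 N.
For equilibrium along the incline, friction must balance the weight component: f = m g sin θ = 98.02 N up the slope.
The static-friction ceiling is μ_s N = 0.64 × 163.1 = 104.4 N.
Since |98.02| ≤ 104.4 N, no slip — friction simply equals what equilibrium demands.

f ≈ 98 N (up the incline)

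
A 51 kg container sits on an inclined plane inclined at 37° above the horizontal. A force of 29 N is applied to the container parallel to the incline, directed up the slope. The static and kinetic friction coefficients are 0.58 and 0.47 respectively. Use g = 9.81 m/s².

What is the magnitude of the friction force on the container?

f ≈ 188 N (up the incline)

The normal reaction is N = m g cos θ = 399.6 N.
Parallel to the incline, ΣF = 0 gives f = m g sin θ − P = 301.1 − 29 = 272.1 N (up-slope positive).
The static-friction ceiling is μ_s N = 0.58 × 399.6 = 231.7 N.
Since |272.1| > 231.7 N, static friction cannot hold it; the container slides down the incline and kinetic friction applies: f = μ_k N = 0.47 × 399.6 = 188 N.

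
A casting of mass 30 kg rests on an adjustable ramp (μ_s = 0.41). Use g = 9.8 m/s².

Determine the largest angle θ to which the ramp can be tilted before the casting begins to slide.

At the slip threshold, m g sin θ = μ_s · m g cos θ, so tan θ = μ_s.
θ_max = arctan(0.41) = 22.3°.

θ_max ≈ 22.3°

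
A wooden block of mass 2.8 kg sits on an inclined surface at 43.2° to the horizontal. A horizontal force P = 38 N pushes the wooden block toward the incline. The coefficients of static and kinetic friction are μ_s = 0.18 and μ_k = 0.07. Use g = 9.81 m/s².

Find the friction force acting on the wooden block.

f ≈ 3.22 N (down the incline)

The horizontal push has a component P sin θ into the surface, so N = m g cos θ + P sin θ = 20.02 + 26.01 = 46.04 N.
Along the incline, the net driving force (taking up-slope positive) is P cos θ − m g sin θ = 27.7 − 18.8 = 8.898 N, so equilibrium requires friction f = -8.898 N (down-slope).
The limit of static friction is μ_s N = 8.286 N.
The required 8.898 N exceeds the static limit, so the wooden block slides up-slope and f = μ_k N = 0.07×46.04 = 3.22 N.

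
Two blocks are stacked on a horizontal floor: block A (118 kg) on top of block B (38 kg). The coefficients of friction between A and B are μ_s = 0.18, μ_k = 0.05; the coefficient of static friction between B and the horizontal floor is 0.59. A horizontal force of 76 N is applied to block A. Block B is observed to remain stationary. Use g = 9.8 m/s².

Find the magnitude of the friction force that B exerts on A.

f ≈ 76 N

Between the blocks, N₁ = m_A g = 1156 N.
So the A–B interface can sustain at most μ_s N₁ = 208.2 N of static friction.
Since P = 76 N ≤ 208.2 N, A does not slip on B; friction on A equals P = 76 N.
By Newton's third law B feels 76 N forward from A. With B stationary, the floor's static friction on B balances it: f₂ = 76 N (well within μ_s(m_A+m_B)g = 902 N).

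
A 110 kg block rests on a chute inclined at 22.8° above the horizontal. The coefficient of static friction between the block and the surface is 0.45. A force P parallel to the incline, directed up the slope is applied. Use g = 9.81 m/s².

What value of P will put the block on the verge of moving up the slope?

At impending motion up the slope, friction acts down-slope at its limit: f = μ_s N.
P is parallel to the surface, so N = m g cos θ = 995 N.
Along the incline: P = m g sin θ + μ_s N = 418 + 0.45×995 = 866 N.

P ≈ 866 N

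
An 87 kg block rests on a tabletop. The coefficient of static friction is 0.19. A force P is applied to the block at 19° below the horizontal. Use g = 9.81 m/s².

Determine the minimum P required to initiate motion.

N = m g + P sin α (the push presses the block into the tabletop).
At impending slip, P cos α = μ_s N = μ_s (m g + P sin α).
Solving: P (cos α − μ_s sin α) = μ_s m g → P = 0.19×853/(cos 19° − 0.19 sin 19°) = 162/0.8837 = 184 N.

P ≈ 184 N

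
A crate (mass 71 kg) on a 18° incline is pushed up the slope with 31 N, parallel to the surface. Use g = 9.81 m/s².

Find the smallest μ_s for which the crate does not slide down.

N = m g cos θ = 662.4 N.
Friction must make up the shortfall along the incline: f = m g sin θ − P = 215.2 − 31 = 184.2 N.
At the threshold f = μ_s N, so μ_s,min = 184.2/662.4 = 0.278.

μ_s,min ≈ 0.278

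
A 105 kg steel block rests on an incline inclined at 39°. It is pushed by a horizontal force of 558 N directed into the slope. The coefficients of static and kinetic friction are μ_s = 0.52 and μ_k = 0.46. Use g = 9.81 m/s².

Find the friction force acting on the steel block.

f ≈ 215 N (up the incline)

Resolve perpendicular to the incline: N = m g cos θ + P sin θ = 105×9.81×cos 39° + 558×sin 39° = 1152 N.
Along the incline, the net driving force (taking up-slope positive) is P cos θ − m g sin θ = 433.6 − 648.2 = -214.6 N, so equilibrium requires friction f = 214.6 N (up-slope).
The limit of static friction is μ_s N = 598.9 N.
|f_req| = 214.6 ≤ 598.9 N → the steel block is in equilibrium; friction equals the required value.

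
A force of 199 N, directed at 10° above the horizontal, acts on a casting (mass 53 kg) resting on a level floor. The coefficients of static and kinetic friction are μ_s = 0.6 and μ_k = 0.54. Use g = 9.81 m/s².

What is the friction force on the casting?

The vertical component of P reduces the normal force: N = m g − P sin α = 519.9 − 34.56 = 485.4 N.
The horizontal driving force is P cos α = 196 N, so equilibrium needs friction f = 196 N.
μ_s N = 0.6 × 485.4 = 291.2 N.
196 ≤ 291.2 N → static; friction equals the required 196 N.

f ≈ 196 N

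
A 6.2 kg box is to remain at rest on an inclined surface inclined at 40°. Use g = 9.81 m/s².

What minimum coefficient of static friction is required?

At the slip threshold m g sin θ = μ_s m g cos θ, so μ_s,min = tan θ.
μ_s,min = tan 40° = 0.839.

μ_s,min ≈ 0.839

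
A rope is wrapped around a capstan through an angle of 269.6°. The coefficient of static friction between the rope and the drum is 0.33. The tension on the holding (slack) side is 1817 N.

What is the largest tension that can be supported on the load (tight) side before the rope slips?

T_max ≈ 8580 N

At impending slip the capstan equation gives T₂/T₁ = e^{μβ} with β in radians.
β = 269.6° × π/180 = 4.705 rad.
e^{μβ} = e^{0.33×4.705} = 4.725.
T₂ = T₁ · e^{μβ} = 1817 × 4.725 = 8580 N.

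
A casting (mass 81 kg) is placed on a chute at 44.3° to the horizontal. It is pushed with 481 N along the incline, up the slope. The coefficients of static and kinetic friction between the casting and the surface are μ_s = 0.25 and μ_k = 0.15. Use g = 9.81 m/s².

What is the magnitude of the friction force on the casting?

f ≈ 74 N (up the incline)

Normal force: N = m g cos θ = 81 × 9.81 × cos 44.3° = 568.7 N.
For equilibrium along the incline the friction force must supply f = m g sin θ − P = 555 − 481 = 73.97 N (positive meaning up-slope).
Static friction can supply at most μ_s N = 142.2 N.
Since |73.97| ≤ 142.2 N, static friction is sufficient; f equals the required value, not μ_s N.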